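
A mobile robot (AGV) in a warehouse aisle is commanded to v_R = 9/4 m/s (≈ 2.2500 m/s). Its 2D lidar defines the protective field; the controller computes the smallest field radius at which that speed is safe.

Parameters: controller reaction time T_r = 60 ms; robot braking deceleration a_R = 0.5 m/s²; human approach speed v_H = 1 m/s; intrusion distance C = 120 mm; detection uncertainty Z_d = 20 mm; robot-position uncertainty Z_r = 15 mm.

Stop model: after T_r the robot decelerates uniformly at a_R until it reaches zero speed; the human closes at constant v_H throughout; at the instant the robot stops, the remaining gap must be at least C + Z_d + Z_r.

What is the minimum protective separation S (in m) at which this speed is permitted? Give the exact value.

S_min = 793/80 m = 9.9125 m

T_s = v_R/a_R = (9/4)/(1/2) = 4.5000 s
reaction-phase robot travel = 2.2500·0.0600 = 0.1350 m
braking distance = 2.2500²/(2·0.5000) = 5.0625 m
person approaches 1.0000·(0.0600+4.5000) = 4.5600 m
margins: 0.1200+0.0200+0.0150 = 0.1550 m
S_min ≈ 0.1350+5.0625+4.5600+0.1550  ⇒  S_min = 793/80 m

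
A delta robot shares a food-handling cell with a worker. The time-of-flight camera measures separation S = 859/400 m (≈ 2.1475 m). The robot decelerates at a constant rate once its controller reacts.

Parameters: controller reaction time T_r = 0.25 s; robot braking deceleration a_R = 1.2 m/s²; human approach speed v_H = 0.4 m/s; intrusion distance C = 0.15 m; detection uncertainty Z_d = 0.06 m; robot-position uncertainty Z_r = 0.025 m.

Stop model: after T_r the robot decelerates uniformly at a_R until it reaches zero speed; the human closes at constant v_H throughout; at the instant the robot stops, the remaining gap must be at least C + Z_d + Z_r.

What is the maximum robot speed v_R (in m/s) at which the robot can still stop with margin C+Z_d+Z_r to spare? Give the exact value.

v_R_max = 3/2 m/s = 1.5000 m/s

at the boundary: (5/12)·v² + (7/12)·v + (-29/16) = 0
  disc = (7/12)² − 4·(5/12)·(-29/16) = 121/36 ; √disc = 11/6
  v_R = (−(7/12) + 11/6) / (2·(5/12)) = 3/2 m/s
check:
T_s = v_R/a_R = (3/2)/(6/5) = 1.2500 s
robot covers v_R·T_r = 1.5000·0.2500 = 0.3750 m before braking
robot under decel: 1.5000²/(2·1.2000) = 0.9375 m
human closes 0.4000·1.5000 = 0.6000 m
margins: 0.1500+0.0600+0.0250 = 0.2350 m
sum ≈ 0.3750+0.9375+0.6000+0.2350 ≈ 2.1475 m = S ✓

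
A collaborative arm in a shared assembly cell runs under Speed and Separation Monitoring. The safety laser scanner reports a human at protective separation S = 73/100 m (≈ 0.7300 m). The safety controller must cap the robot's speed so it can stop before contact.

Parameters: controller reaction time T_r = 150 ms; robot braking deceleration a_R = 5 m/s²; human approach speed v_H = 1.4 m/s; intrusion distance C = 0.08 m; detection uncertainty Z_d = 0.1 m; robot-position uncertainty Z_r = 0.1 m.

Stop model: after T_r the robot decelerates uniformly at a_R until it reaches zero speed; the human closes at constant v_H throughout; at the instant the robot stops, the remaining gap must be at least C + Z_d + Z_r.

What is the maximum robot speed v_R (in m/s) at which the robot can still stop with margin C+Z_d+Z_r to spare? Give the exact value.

quadratic (1/10)·v² + (43/100)·v + (-6/25) = 0
  disc = (43/100)² − 4·(1/10)·(-6/25) = 2809/10000 ; √disc = 53/100
  v_R = (−(43/100) + 53/100) / (2·(1/10)) = 1/2 m/s
check:
stop time T_s = (1/2)/5 = 0.1000 s
robot covers v_R·T_r = 0.5000·0.1500 = 0.0750 m before braking
robot under decel: 0.5000²/(2·5.0000) = 0.0250 m
person approaches 1.4000·(0.1500+0.1000) = 0.3500 m
margins: 0.0800+0.1000+0.1000 = 0.2800 m
sum ≈ 0.0750+0.0250+0.3500+0.2800 ≈ 0.7300 m = S ✓

v_R_max = 1/2 m/s = 0.5000 m/s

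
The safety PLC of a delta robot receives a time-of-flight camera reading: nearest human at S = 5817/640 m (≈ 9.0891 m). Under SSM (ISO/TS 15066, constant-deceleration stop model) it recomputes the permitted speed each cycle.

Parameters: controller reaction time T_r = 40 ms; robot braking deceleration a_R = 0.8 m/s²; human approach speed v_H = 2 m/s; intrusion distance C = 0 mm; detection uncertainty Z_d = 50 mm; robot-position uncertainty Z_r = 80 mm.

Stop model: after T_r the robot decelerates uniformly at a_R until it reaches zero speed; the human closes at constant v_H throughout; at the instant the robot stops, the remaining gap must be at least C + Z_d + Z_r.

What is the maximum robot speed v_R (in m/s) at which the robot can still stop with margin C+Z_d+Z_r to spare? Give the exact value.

quadratic (5/8)·v² + (127/50)·v + (-28413/3200) = 0
  disc = (127/50)² − 4·(5/8)·(-28413/3200) = 4583881/160000 ; √disc = 2141/400
  v_R = (−(127/50) + 2141/400) / (2·(5/8)) = 9/4 m/s
check:
braking lasts T_s = (9/4)/(4/5) = 2.8125 s
robot covers v_R·T_r = 2.2500·0.0400 = 0.0900 m before braking
robot under decel: 2.2500²/(2·0.8000) = 3.1641 m
human closes 2.0000·2.8525 = 5.7050 m
C+Z_d+Z_r = 0.0000+0.0500+0.0800 = 0.1300 m
sum ≈ 0.0900+3.1641+5.7050+0.1300 ≈ 9.0891 m = S ✓

v_R_max = 9/4 m/s = 2.2500 m/s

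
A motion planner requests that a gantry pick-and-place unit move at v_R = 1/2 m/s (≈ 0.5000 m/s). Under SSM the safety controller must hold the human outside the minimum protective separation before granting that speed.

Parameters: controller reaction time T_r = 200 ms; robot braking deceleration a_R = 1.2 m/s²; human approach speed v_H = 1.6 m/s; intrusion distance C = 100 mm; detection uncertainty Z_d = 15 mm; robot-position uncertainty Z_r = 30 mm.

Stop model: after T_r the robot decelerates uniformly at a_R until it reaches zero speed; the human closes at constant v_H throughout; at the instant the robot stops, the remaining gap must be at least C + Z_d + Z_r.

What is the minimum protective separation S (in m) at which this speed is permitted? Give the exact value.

S_min = 1603/1200 m = 1.3358 m

stop time T_s = (1/2)/(6/5) = 0.4167 s
robot in T_r: 0.5000·0.2000 = 0.1000 m
robot covers 0.5000·0.4167 − ½·1.2000·0.4167² = 0.1042 m while stopping
person approaches 1.6000·(0.2000+0.4167) = 0.9867 m
residual clearance needed = 0.1000+0.0150+0.0300 = 0.1450 m
S_min ≈ 0.1000+0.1042+0.9867+0.1450  ⇒  S_min = 1603/1200 m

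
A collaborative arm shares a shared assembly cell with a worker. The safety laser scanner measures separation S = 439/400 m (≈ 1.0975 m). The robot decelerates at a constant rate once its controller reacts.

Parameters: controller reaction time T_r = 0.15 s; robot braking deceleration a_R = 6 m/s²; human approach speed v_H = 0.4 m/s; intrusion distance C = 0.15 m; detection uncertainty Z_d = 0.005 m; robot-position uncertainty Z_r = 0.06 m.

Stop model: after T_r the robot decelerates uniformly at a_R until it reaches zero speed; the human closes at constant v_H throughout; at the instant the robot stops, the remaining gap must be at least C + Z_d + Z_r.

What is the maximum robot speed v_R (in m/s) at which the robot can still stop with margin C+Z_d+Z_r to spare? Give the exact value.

v_R_max = 21/10 m/s = 2.1000 m/s

collect terms ⇒ (1/12)·v_R² + (13/60)·v_R + (-329/400) = 0
  disc = (13/60)² − 4·(1/12)·(-329/400) = 289/900 ; √disc = 17/30
  v_R = (−(13/60) + 17/30) / (2·(1/12)) = 21/10 m/s
check:
stop time T_s = (21/10)/6 = 0.3500 s
robot covers v_R·T_r = 2.1000·0.1500 = 0.3150 m before braking
braking distance = 2.1000²/(2·6.0000) = 0.3675 m
person approaches 0.4000·(0.1500+0.3500) = 0.2000 m
C+Z_d+Z_r = 0.1500+0.0050+0.0600 = 0.2150 m
sum ≈ 0.3150+0.3675+0.2000+0.2150 ≈ 1.0975 m = S ✓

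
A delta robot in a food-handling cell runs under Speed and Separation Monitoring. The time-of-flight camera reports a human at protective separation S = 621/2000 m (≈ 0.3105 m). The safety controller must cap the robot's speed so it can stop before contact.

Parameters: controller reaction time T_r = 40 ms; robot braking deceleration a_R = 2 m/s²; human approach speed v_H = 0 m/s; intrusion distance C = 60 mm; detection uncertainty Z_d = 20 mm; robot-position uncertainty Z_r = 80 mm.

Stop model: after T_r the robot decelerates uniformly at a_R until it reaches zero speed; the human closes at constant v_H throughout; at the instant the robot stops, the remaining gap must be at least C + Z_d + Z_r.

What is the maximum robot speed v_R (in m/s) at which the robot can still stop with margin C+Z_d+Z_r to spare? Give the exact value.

quadratic (1/4)·v² + (1/25)·v + (-301/2000) = 0
  disc = (1/25)² − 4·(1/4)·(-301/2000) = 1521/10000 ; √disc = 39/100
  v_R = (−(1/25) + 39/100) / (2·(1/4)) = 7/10 m/s
check:
braking lasts T_s = (7/10)/2 = 0.3500 s
robot covers v_R·T_r = 0.7000·0.0400 = 0.0280 m before braking
robot under decel: 0.7000²/(2·2.0000) = 0.1225 m
person approaches 0.0000·(0.0400+0.3500) = 0.0000 m
C+Z_d+Z_r = 0.0600+0.0200+0.0800 = 0.1600 m
sum ≈ 0.0280+0.1225+0.0000+0.1600 ≈ 0.3105 m = S ✓

v_R_max = 7/10 m/s = 0.7000 m/s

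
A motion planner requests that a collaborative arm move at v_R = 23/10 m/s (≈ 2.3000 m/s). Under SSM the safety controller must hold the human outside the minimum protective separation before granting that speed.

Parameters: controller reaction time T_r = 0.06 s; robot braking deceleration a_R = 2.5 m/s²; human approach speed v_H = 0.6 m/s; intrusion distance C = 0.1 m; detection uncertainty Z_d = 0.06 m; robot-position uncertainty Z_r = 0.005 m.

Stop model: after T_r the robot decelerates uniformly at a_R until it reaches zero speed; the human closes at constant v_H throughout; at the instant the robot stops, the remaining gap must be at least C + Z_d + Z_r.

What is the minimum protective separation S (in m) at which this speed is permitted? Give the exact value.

stop time T_s = (23/10)/(5/2) = 0.9200 s
robot covers v_R·T_r = 2.3000·0.0600 = 0.1380 m before braking
robot covers 2.3000·0.9200 − ½·2.5000·0.9200² = 1.0580 m while stopping
human closes 0.6000·0.9800 = 0.5880 m
residual clearance needed = 0.1000+0.0600+0.0050 = 0.1650 m
S_min ≈ 0.1380+1.0580+0.5880+0.1650  ⇒  S_min = 1949/1000 m

S_min = 1949/1000 m = 1.9490 m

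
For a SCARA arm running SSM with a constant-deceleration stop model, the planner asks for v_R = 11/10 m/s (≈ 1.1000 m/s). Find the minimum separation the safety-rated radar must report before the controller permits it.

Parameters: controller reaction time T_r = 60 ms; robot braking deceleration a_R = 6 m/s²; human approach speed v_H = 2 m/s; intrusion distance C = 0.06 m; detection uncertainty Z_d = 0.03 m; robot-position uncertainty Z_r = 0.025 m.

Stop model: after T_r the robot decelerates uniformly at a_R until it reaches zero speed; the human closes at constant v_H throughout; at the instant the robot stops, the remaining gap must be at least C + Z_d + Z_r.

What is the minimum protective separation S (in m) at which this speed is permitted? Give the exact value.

braking lasts T_s = (11/10)/6 = 0.1833 s
robot in T_r: 1.1000·0.0600 = 0.0660 m
robot under decel: 1.1000²/(2·6.0000) = 0.1008 m
human closes 2.0000·0.2433 = 0.4867 m
C+Z_d+Z_r = 0.0600+0.0300+0.0250 = 0.1150 m
S_min ≈ 0.0660+0.1008+0.4867+0.1150  ⇒  S_min = 1537/2000 m

S_min = 1537/2000 m = 0.7685 m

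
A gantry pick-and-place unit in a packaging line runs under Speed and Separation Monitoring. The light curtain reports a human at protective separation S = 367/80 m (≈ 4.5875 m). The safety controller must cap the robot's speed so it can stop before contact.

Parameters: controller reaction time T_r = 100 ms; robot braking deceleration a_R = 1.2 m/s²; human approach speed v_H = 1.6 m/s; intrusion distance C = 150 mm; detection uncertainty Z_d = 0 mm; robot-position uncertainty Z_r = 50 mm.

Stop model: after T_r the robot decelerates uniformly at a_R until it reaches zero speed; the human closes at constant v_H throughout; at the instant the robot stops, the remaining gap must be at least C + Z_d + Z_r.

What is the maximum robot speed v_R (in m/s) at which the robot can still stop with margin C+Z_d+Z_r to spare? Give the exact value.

collect terms ⇒ (5/12)·v_R² + (43/30)·v_R + (-1691/400) = 0
  disc = (43/30)² − 4·(5/12)·(-1691/400) = 32761/3600 ; √disc = 181/60
  v_R = (−(43/30) + 181/60) / (2·(5/12)) = 19/10 m/s
check:
stop time T_s = (19/10)/(6/5) = 1.5833 s
robot in T_r: 1.9000·0.1000 = 0.1900 m
braking distance = 1.9000²/(2·1.2000) = 1.5042 m
human over T_r+T_s: 1.6000·(0.1000+1.5833) = 2.6933 m
C+Z_d+Z_r = 0.1500+0.0000+0.0500 = 0.2000 m
sum ≈ 0.1900+1.5042+2.6933+0.2000 ≈ 4.5875 m = S ✓

v_R_max = 19/10 m/s = 1.9000 m/s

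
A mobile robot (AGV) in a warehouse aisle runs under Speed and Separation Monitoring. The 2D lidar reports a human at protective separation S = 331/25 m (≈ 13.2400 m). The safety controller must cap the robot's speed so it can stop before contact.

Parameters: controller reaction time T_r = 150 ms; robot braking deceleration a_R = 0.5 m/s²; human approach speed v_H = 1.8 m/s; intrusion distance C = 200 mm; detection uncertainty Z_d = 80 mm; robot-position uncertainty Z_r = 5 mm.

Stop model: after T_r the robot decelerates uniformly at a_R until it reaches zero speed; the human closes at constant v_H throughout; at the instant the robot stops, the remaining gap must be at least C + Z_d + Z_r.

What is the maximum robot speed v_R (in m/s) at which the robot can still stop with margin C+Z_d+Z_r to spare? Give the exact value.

v_R_max = 43/20 m/s = 2.1500 m/s

quadratic (1)·v² + (15/4)·v + (-2537/200) = 0
  disc = (15/4)² − 4·(1)·(-2537/200) = 25921/400 ; √disc = 161/20
  v_R = (−(15/4) + 161/20) / (2·(1)) = 43/20 m/s
check:
T_s = v_R/a_R = (43/20)/(1/2) = 4.3000 s
robot covers v_R·T_r = 2.1500·0.1500 = 0.3225 m before braking
braking distance = 2.1500²/(2·0.5000) = 4.6225 m
human closes 1.8000·4.4500 = 8.0100 m
margins: 0.2000+0.0800+0.0050 = 0.2850 m
sum ≈ 0.3225+4.6225+8.0100+0.2850 ≈ 13.2400 m = S ✓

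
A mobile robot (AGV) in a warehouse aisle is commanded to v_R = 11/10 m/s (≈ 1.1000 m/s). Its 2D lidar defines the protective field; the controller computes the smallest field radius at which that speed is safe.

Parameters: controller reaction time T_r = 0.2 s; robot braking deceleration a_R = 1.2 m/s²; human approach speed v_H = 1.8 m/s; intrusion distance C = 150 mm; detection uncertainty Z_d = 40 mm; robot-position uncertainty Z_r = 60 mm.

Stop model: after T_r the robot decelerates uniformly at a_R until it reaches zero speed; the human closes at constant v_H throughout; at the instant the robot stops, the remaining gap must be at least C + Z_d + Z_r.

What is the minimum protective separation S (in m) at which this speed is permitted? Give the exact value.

S_min = 3581/1200 m = 2.9842 m

T_s = v_R/a_R = (11/10)/(6/5) = 0.9167 s
robot in T_r: 1.1000·0.2000 = 0.2200 m
robot under decel: 1.1000²/(2·1.2000) = 0.5042 m
human closes 1.8000·1.1167 = 2.0100 m
margins: 0.1500+0.0400+0.0600 = 0.2500 m
S_min ≈ 0.2200+0.5042+2.0100+0.2500  ⇒  S_min = 3581/1200 m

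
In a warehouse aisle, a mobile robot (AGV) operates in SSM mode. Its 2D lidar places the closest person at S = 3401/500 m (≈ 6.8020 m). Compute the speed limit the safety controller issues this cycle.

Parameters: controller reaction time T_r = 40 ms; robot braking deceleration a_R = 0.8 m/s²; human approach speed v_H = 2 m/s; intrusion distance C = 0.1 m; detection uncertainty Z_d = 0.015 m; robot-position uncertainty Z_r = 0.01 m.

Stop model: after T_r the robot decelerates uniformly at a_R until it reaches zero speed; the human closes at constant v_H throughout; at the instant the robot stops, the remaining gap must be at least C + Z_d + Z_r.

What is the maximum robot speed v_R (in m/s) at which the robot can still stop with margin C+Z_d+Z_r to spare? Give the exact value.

v_R_max = 9/5 m/s = 1.8000 m/s

at the boundary: (5/8)·v² + (127/50)·v + (-6597/1000) = 0
  disc = (127/50)² − 4·(5/8)·(-6597/1000) = 229441/10000 ; √disc = 479/100
  v_R = (−(127/50) + 479/100) / (2·(5/8)) = 9/5 m/s
check:
stop time T_s = (9/5)/(4/5) = 2.2500 s
robot covers v_R·T_r = 1.8000·0.0400 = 0.0720 m before braking
robot covers 1.8000·2.2500 − ½·0.8000·2.2500² = 2.0250 m while stopping
human closes 2.0000·2.2900 = 4.5800 m
residual clearance needed = 0.1000+0.0150+0.0100 = 0.1250 m
sum ≈ 0.0720+2.0250+4.5800+0.1250 ≈ 6.8020 m = S ✓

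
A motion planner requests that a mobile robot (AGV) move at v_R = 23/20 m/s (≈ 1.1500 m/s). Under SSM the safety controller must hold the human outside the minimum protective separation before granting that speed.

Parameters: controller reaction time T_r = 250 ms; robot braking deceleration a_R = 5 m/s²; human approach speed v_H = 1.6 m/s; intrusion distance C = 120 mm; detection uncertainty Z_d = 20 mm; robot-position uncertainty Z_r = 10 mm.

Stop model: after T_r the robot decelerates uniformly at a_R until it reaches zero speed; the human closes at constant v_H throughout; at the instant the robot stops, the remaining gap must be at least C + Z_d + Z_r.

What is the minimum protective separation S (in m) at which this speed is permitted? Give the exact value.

stop time T_s = (23/20)/5 = 0.2300 s
robot in T_r: 1.1500·0.2500 = 0.2875 m
braking distance = 1.1500²/(2·5.0000) = 0.1323 m
human over T_r+T_s: 1.6000·(0.2500+0.2300) = 0.7680 m
residual clearance needed = 0.1200+0.0200+0.0100 = 0.1500 m
S_min ≈ 0.2875+0.1323+0.7680+0.1500  ⇒  S_min = 5351/4000 m

S_min = 5351/4000 m = 1.3377 m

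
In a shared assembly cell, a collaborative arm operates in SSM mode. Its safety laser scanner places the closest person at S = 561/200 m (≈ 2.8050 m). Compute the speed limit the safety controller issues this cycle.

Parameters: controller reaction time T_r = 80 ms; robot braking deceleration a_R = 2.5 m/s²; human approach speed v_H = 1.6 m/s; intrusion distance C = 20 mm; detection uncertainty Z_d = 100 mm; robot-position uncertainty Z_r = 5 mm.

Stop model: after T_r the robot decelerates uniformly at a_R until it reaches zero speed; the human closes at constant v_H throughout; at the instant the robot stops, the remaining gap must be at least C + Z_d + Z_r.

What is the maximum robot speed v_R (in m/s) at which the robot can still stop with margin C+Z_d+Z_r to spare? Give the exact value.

quadratic (1/5)·v² + (18/25)·v + (-319/125) = 0
  disc = (18/25)² − 4·(1/5)·(-319/125) = 64/25 ; √disc = 8/5
  v_R = (−(18/25) + 8/5) / (2·(1/5)) = 11/5 m/s
check:
stop time T_s = (11/5)/(5/2) = 0.8800 s
reaction-phase robot travel = 2.2000·0.0800 = 0.1760 m
robot under decel: 2.2000²/(2·2.5000) = 0.9680 m
human over T_r+T_s: 1.6000·(0.0800+0.8800) = 1.5360 m
margins: 0.0200+0.1000+0.0050 = 0.1250 m
sum ≈ 0.1760+0.9680+1.5360+0.1250 ≈ 2.8050 m = S ✓

v_R_max = 11/5 m/s = 2.2000 m/s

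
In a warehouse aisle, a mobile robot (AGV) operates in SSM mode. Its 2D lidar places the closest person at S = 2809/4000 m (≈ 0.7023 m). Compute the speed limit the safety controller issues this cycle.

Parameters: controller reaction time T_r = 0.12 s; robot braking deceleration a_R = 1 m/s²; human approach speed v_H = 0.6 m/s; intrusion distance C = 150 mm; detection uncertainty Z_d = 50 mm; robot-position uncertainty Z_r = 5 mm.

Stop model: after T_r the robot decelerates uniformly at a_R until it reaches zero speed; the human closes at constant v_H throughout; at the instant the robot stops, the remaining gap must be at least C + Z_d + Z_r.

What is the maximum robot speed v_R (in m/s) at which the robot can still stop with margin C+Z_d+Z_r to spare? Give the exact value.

collect terms ⇒ (1/2)·v_R² + (18/25)·v_R + (-1701/4000) = 0
  disc = (18/25)² − 4·(1/2)·(-1701/4000) = 13689/10000 ; √disc = 117/100
  v_R = (−(18/25) + 117/100) / (2·(1/2)) = 9/20 m/s
check:
braking lasts T_s = (9/20)/1 = 0.4500 s
reaction-phase robot travel = 0.4500·0.1200 = 0.0540 m
braking distance = 0.4500²/(2·1.0000) = 0.1013 m
person approaches 0.6000·(0.1200+0.4500) = 0.3420 m
C+Z_d+Z_r = 0.1500+0.0500+0.0050 = 0.2050 m
sum ≈ 0.0540+0.1013+0.3420+0.2050 ≈ 0.7023 m = S ✓

v_R_max = 9/20 m/s = 0.4500 m/s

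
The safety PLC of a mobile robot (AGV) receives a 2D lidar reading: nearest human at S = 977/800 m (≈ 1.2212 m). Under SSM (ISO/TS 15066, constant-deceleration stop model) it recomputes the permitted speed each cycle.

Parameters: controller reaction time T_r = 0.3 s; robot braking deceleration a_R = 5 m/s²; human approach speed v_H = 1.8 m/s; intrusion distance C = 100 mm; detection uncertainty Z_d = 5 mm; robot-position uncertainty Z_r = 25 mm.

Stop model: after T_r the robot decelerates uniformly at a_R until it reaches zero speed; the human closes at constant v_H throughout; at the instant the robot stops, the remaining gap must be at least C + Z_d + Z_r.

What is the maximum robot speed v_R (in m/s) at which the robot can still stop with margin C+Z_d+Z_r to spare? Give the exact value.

v_R_max = 3/4 m/s = 0.7500 m/s

quadratic (1/10)·v² + (33/50)·v + (-441/800) = 0
  disc = (33/50)² − 4·(1/10)·(-441/800) = 6561/10000 ; √disc = 81/100
  v_R = (−(33/50) + 81/100) / (2·(1/10)) = 3/4 m/s
check:
braking lasts T_s = (3/4)/5 = 0.1500 s
robot covers v_R·T_r = 0.7500·0.3000 = 0.2250 m before braking
braking distance = 0.7500²/(2·5.0000) = 0.0563 m
person approaches 1.8000·(0.3000+0.1500) = 0.8100 m
C+Z_d+Z_r = 0.1000+0.0050+0.0250 = 0.1300 m
sum ≈ 0.2250+0.0563+0.8100+0.1300 ≈ 1.2212 m = S ✓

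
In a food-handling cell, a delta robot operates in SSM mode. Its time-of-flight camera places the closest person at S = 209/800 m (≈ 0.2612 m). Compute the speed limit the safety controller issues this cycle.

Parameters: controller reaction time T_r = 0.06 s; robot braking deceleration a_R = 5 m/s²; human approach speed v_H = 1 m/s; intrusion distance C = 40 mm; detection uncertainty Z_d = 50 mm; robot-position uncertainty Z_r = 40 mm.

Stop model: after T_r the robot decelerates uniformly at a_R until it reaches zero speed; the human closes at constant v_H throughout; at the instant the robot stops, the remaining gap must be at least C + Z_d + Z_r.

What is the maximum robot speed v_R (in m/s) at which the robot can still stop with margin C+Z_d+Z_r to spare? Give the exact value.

v_R_max = 1/4 m/s = 0.2500 m/s

quadratic (1/10)·v² + (13/50)·v + (-57/800) = 0
  disc = (13/50)² − 4·(1/10)·(-57/800) = 961/10000 ; √disc = 31/100
  v_R = (−(13/50) + 31/100) / (2·(1/10)) = 1/4 m/s
check:
T_s = v_R/a_R = (1/4)/5 = 0.0500 s
robot covers v_R·T_r = 0.2500·0.0600 = 0.0150 m before braking
robot under decel: 0.2500²/(2·5.0000) = 0.0063 m
human over T_r+T_s: 1.0000·(0.0600+0.0500) = 0.1100 m
residual clearance needed = 0.0400+0.0500+0.0400 = 0.1300 m
sum ≈ 0.0150+0.0063+0.1100+0.1300 ≈ 0.2612 m = S ✓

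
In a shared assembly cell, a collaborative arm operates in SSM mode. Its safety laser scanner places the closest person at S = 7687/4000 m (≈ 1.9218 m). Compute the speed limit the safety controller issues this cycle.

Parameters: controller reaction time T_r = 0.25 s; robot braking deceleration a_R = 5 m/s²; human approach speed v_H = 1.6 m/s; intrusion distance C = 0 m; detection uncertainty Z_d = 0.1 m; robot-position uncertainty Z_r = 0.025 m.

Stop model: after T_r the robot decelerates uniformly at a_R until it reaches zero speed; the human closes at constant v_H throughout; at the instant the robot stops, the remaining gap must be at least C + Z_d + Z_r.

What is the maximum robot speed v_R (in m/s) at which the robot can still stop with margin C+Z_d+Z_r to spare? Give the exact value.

v_R_max = 37/20 m/s = 1.8500 m/s

collect terms ⇒ (1/10)·v_R² + (57/100)·v_R + (-5587/4000) = 0
  disc = (57/100)² − 4·(1/10)·(-5587/4000) = 2209/2500 ; √disc = 47/50
  v_R = (−(57/100) + 47/50) / (2·(1/10)) = 37/20 m/s
check:
braking lasts T_s = (37/20)/5 = 0.3700 s
reaction-phase robot travel = 1.8500·0.2500 = 0.4625 m
robot covers 1.8500·0.3700 − ½·5.0000·0.3700² = 0.3422 m while stopping
person approaches 1.6000·(0.2500+0.3700) = 0.9920 m
margins: 0.0000+0.1000+0.0250 = 0.1250 m
sum ≈ 0.4625+0.3422+0.9920+0.1250 ≈ 1.9218 m = S ✓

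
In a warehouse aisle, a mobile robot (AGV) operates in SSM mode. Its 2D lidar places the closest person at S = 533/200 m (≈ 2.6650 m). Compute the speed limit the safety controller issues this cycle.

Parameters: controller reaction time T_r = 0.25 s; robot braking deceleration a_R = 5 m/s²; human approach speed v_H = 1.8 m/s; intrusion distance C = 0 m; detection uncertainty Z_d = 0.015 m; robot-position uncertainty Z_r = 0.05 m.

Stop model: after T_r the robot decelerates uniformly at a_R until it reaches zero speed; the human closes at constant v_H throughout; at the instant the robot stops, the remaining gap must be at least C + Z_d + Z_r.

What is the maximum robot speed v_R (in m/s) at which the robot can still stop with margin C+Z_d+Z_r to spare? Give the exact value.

v_R_max = 5/2 m/s = 2.5000 m/s

quadratic (1/10)·v² + (61/100)·v + (-43/20) = 0
  disc = (61/100)² − 4·(1/10)·(-43/20) = 12321/10000 ; √disc = 111/100
  v_R = (−(61/100) + 111/100) / (2·(1/10)) = 5/2 m/s
check:
braking lasts T_s = (5/2)/5 = 0.5000 s
robot in T_r: 2.5000·0.2500 = 0.6250 m
robot under decel: 2.5000²/(2·5.0000) = 0.6250 m
person approaches 1.8000·(0.2500+0.5000) = 1.3500 m
residual clearance needed = 0.0000+0.0150+0.0500 = 0.0650 m
sum ≈ 0.6250+0.6250+1.3500+0.0650 ≈ 2.6650 m = S ✓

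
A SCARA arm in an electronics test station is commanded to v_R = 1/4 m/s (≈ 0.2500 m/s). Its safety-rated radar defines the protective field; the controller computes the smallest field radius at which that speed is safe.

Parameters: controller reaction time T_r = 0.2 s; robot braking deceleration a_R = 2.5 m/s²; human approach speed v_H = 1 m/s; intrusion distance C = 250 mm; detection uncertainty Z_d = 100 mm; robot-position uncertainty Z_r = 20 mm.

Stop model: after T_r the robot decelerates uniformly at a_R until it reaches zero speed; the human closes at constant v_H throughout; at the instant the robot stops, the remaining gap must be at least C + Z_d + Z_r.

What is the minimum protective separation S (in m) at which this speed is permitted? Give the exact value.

S_min = 293/400 m = 0.7325 m

stop time T_s = (1/4)/(5/2) = 0.1000 s
robot covers v_R·T_r = 0.2500·0.2000 = 0.0500 m before braking
robot covers 0.2500·0.1000 − ½·2.5000·0.1000² = 0.0125 m while stopping
human closes 1.0000·0.3000 = 0.3000 m
C+Z_d+Z_r = 0.2500+0.1000+0.0200 = 0.3700 m
S_min ≈ 0.0500+0.0125+0.3000+0.3700  ⇒  S_min = 293/400 m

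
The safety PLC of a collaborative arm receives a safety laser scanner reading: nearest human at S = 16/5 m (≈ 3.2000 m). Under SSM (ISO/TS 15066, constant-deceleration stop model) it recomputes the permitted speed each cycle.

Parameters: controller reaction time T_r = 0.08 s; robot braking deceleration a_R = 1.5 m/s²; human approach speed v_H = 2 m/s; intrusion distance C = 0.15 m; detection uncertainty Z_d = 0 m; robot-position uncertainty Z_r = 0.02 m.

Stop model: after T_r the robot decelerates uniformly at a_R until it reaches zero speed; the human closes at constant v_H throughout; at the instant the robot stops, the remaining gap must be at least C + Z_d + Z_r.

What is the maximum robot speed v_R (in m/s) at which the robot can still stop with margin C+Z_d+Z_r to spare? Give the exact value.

collect terms ⇒ (1/3)·v_R² + (106/75)·v_R + (-287/100) = 0
  disc = (106/75)² − 4·(1/3)·(-287/100) = 32761/5625 ; √disc = 181/75
  v_R = (−(106/75) + 181/75) / (2·(1/3)) = 3/2 m/s
check:
braking lasts T_s = (3/2)/(3/2) = 1.0000 s
reaction-phase robot travel = 1.5000·0.0800 = 0.1200 m
robot covers 1.5000·1.0000 − ½·1.5000·1.0000² = 0.7500 m while stopping
person approaches 2.0000·(0.0800+1.0000) = 2.1600 m
residual clearance needed = 0.1500+0.0000+0.0200 = 0.1700 m
sum ≈ 0.1200+0.7500+2.1600+0.1700 ≈ 3.2000 m = S ✓

v_R_max = 3/2 m/s = 1.5000 m/s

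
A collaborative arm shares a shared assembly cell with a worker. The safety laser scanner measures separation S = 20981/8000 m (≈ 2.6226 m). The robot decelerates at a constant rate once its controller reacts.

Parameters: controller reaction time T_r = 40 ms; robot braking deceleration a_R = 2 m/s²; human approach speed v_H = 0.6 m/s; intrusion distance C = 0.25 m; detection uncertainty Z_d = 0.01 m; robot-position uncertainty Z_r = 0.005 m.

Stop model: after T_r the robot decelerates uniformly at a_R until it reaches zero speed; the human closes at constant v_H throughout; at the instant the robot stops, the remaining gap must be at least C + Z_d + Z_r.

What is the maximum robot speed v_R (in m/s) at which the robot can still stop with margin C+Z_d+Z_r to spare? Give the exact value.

quadratic (1/4)·v² + (17/50)·v + (-18669/8000) = 0
  disc = (17/50)² − 4·(1/4)·(-18669/8000) = 97969/40000 ; √disc = 313/200
  v_R = (−(17/50) + 313/200) / (2·(1/4)) = 49/20 m/s
check:
braking lasts T_s = (49/20)/2 = 1.2250 s
robot in T_r: 2.4500·0.0400 = 0.0980 m
braking distance = 2.4500²/(2·2.0000) = 1.5006 m
human over T_r+T_s: 0.6000·(0.0400+1.2250) = 0.7590 m
C+Z_d+Z_r = 0.2500+0.0100+0.0050 = 0.2650 m
sum ≈ 0.0980+1.5006+0.7590+0.2650 ≈ 2.6226 m = S ✓

v_R_max = 49/20 m/s = 2.4500 m/s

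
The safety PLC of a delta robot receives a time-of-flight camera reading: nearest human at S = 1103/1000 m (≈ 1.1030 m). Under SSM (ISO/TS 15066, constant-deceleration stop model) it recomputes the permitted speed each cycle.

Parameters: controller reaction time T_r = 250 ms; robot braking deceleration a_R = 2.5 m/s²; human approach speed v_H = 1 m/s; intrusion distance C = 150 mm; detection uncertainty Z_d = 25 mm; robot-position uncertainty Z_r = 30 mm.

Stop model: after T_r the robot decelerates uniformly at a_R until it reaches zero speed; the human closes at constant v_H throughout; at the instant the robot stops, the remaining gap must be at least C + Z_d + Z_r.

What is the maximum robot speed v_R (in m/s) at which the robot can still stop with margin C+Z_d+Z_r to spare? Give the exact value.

v_R_max = 4/5 m/s = 0.8000 m/s

quadratic (1/5)·v² + (13/20)·v + (-81/125) = 0
  disc = (13/20)² − 4·(1/5)·(-81/125) = 9409/10000 ; √disc = 97/100
  v_R = (−(13/20) + 97/100) / (2·(1/5)) = 4/5 m/s
check:
stop time T_s = (4/5)/(5/2) = 0.3200 s
robot covers v_R·T_r = 0.8000·0.2500 = 0.2000 m before braking
robot under decel: 0.8000²/(2·2.5000) = 0.1280 m
human closes 1.0000·0.5700 = 0.5700 m
residual clearance needed = 0.1500+0.0250+0.0300 = 0.2050 m
sum ≈ 0.2000+0.1280+0.5700+0.2050 ≈ 1.1030 m = S ✓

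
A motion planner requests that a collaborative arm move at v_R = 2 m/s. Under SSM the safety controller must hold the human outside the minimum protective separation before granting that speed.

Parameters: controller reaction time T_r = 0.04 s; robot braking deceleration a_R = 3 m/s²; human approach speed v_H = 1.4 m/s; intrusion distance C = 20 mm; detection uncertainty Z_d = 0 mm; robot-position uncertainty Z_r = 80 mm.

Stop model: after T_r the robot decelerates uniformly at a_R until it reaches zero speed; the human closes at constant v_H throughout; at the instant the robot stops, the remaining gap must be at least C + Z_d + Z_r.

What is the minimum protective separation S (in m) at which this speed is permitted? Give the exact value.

S_min = 459/250 m = 1.8360 m

stop time T_s = 2/3 = 0.6667 s
robot in T_r: 2.0000·0.0400 = 0.0800 m
robot under decel: 2.0000²/(2·3.0000) = 0.6667 m
person approaches 1.4000·(0.0400+0.6667) = 0.9893 m
margins: 0.0200+0.0000+0.0800 = 0.1000 m
S_min ≈ 0.0800+0.6667+0.9893+0.1000  ⇒  S_min = 459/250 m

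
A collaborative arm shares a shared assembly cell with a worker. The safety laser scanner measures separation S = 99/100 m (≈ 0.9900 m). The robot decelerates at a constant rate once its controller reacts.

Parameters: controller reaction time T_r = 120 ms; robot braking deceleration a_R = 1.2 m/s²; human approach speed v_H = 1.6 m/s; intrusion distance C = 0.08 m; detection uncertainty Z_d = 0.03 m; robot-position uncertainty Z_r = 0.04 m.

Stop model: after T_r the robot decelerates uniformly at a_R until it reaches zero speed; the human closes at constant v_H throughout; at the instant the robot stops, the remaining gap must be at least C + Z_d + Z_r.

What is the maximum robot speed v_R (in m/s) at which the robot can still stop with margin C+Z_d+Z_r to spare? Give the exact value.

at the boundary: (5/12)·v² + (109/75)·v + (-81/125) = 0
  disc = (109/75)² − 4·(5/12)·(-81/125) = 17956/5625 ; √disc = 134/75
  v_R = (−(109/75) + 134/75) / (2·(5/12)) = 2/5 m/s
check:
T_s = v_R/a_R = (2/5)/(6/5) = 0.3333 s
reaction-phase robot travel = 0.4000·0.1200 = 0.0480 m
robot covers 0.4000·0.3333 − ½·1.2000·0.3333² = 0.0667 m while stopping
person approaches 1.6000·(0.1200+0.3333) = 0.7253 m
margins: 0.0800+0.0300+0.0400 = 0.1500 m
sum ≈ 0.0480+0.0667+0.7253+0.1500 ≈ 0.9900 m = S ✓

v_R_max = 2/5 m/s = 0.4000 m/s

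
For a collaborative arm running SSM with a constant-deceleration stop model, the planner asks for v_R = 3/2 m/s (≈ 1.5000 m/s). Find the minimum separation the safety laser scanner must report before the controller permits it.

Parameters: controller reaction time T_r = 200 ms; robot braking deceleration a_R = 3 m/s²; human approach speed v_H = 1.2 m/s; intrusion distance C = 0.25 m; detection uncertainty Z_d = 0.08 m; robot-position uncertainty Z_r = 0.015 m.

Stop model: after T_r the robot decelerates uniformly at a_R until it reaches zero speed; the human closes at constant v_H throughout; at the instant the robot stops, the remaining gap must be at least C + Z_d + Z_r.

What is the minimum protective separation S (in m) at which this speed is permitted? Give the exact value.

braking lasts T_s = (3/2)/3 = 0.5000 s
reaction-phase robot travel = 1.5000·0.2000 = 0.3000 m
braking distance = 1.5000²/(2·3.0000) = 0.3750 m
human over T_r+T_s: 1.2000·(0.2000+0.5000) = 0.8400 m
margins: 0.2500+0.0800+0.0150 = 0.3450 m
S_min ≈ 0.3000+0.3750+0.8400+0.3450  ⇒  S_min = 93/50 m

S_min = 93/50 m = 1.8600 m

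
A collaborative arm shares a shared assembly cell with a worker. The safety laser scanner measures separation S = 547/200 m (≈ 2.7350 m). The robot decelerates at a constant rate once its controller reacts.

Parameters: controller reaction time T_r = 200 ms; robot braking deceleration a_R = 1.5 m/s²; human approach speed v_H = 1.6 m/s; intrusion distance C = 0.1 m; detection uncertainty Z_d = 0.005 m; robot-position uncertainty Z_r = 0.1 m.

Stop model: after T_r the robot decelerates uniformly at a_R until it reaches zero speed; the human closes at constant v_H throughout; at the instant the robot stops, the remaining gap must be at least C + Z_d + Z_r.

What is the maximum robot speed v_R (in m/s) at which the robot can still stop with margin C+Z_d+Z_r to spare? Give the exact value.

at the boundary: (1/3)·v² + (19/15)·v + (-221/100) = 0
  disc = (19/15)² − 4·(1/3)·(-221/100) = 1024/225 ; √disc = 32/15
  v_R = (−(19/15) + 32/15) / (2·(1/3)) = 13/10 m/s
check:
T_s = v_R/a_R = (13/10)/(3/2) = 0.8667 s
robot in T_r: 1.3000·0.2000 = 0.2600 m
braking distance = 1.3000²/(2·1.5000) = 0.5633 m
person approaches 1.6000·(0.2000+0.8667) = 1.7067 m
margins: 0.1000+0.0050+0.1000 = 0.2050 m
sum ≈ 0.2600+0.5633+1.7067+0.2050 ≈ 2.7350 m = S ✓

v_R_max = 13/10 m/s = 1.3000 m/s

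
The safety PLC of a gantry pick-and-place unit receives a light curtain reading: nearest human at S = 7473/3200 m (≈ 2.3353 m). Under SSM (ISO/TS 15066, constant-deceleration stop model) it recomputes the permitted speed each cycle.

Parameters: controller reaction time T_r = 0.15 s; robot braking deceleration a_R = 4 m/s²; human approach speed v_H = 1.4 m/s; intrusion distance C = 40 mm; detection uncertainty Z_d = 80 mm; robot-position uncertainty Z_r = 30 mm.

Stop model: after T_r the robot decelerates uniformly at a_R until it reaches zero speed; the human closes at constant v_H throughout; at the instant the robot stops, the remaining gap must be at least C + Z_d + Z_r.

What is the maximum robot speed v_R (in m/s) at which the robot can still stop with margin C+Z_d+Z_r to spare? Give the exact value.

v_R_max = 49/20 m/s = 2.4500 m/s

quadratic (1/8)·v² + (1/2)·v + (-6321/3200) = 0
  disc = (1/2)² − 4·(1/8)·(-6321/3200) = 7921/6400 ; √disc = 89/80
  v_R = (−(1/2) + 89/80) / (2·(1/8)) = 49/20 m/s
check:
stop time T_s = (49/20)/4 = 0.6125 s
robot covers v_R·T_r = 2.4500·0.1500 = 0.3675 m before braking
braking distance = 2.4500²/(2·4.0000) = 0.7503 m
human over T_r+T_s: 1.4000·(0.1500+0.6125) = 1.0675 m
margins: 0.0400+0.0800+0.0300 = 0.1500 m
sum ≈ 0.3675+0.7503+1.0675+0.1500 ≈ 2.3353 m = S ✓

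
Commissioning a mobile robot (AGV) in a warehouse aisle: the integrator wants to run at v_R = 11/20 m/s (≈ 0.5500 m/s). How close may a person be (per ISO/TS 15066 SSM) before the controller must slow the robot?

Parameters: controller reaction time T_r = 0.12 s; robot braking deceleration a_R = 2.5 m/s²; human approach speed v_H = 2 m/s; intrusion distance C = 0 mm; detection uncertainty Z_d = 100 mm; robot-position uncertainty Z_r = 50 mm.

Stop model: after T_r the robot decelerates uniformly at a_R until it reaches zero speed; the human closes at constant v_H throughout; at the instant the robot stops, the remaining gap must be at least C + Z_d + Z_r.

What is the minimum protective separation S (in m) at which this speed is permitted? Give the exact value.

stop time T_s = (11/20)/(5/2) = 0.2200 s
robot covers v_R·T_r = 0.5500·0.1200 = 0.0660 m before braking
braking distance = 0.5500²/(2·2.5000) = 0.0605 m
human closes 2.0000·0.3400 = 0.6800 m
C+Z_d+Z_r = 0.0000+0.1000+0.0500 = 0.1500 m
S_min ≈ 0.0660+0.0605+0.6800+0.1500  ⇒  S_min = 1913/2000 m

S_min = 1913/2000 m = 0.9565 m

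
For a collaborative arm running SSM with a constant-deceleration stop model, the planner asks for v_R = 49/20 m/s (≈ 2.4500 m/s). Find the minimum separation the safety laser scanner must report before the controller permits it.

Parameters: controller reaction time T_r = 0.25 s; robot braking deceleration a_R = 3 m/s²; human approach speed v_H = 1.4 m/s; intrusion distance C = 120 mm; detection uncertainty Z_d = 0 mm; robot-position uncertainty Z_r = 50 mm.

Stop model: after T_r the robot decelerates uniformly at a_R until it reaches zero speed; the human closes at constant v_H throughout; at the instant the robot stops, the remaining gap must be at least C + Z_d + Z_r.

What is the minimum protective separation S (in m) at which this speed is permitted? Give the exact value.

S_min = 2621/800 m = 3.2763 m

stop time T_s = (49/20)/3 = 0.8167 s
robot in T_r: 2.4500·0.2500 = 0.6125 m
robot covers 2.4500·0.8167 − ½·3.0000·0.8167² = 1.0004 m while stopping
human closes 1.4000·1.0667 = 1.4933 m
residual clearance needed = 0.1200+0.0000+0.0500 = 0.1700 m
S_min ≈ 0.6125+1.0004+1.4933+0.1700  ⇒  S_min = 2621/800 m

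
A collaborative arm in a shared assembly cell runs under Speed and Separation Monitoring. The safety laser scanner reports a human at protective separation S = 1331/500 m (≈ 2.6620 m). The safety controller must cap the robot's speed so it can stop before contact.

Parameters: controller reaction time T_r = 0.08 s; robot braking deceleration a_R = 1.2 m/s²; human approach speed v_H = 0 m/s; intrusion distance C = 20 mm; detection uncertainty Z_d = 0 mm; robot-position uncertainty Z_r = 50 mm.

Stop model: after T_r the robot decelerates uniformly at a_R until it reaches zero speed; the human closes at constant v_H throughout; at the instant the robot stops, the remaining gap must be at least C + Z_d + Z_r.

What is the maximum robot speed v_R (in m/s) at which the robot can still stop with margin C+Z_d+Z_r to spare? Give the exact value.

quadratic (5/12)·v² + (2/25)·v + (-324/125) = 0
  disc = (2/25)² − 4·(5/12)·(-324/125) = 2704/625 ; √disc = 52/25
  v_R = (−(2/25) + 52/25) / (2·(5/12)) = 12/5 m/s
check:
stop time T_s = (12/5)/(6/5) = 2.0000 s
robot in T_r: 2.4000·0.0800 = 0.1920 m
braking distance = 2.4000²/(2·1.2000) = 2.4000 m
human closes 0.0000·2.0800 = 0.0000 m
C+Z_d+Z_r = 0.0200+0.0000+0.0500 = 0.0700 m
sum ≈ 0.1920+2.4000+0.0000+0.0700 ≈ 2.6620 m = S ✓

v_R_max = 12/5 m/s = 2.4000 m/s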